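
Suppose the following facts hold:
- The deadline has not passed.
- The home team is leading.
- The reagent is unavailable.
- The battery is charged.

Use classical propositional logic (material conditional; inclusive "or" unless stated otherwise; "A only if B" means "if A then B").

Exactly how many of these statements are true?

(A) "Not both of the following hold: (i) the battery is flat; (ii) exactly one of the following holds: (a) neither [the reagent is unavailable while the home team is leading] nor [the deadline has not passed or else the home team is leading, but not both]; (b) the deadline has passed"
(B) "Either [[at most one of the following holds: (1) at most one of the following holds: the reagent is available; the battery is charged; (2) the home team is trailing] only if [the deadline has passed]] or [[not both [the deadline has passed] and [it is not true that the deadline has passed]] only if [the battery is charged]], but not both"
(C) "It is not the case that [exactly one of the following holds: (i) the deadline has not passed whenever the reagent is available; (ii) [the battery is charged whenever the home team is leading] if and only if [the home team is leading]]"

Let S = "the battery is charged" (T), R = "the reagent is available" (F), Q = "the home team is leading" (T), P = "the deadline has passed" (F).

(A): Formalization: ~S nand (((~R & Q) nor (~P xor Q)) xor P)

~S = ~T = F
~R = ~F = T
~R & Q = T & T = T
~P = ~F = T
~P xor Q = T xor T = F
(~R & Q) nor (~P xor Q) = T nor F = F
((~R & Q) nor (~P xor Q)) xor P = F xor F = F
~S nand (((~R & Q) nor (~P xor Q)) xor P) = F nand F = T
So (A) is true.

(B): In symbols: (((R nand S) nand ~Q) -> P) xor ((P nand ~P) -> S)

R nand S = F nand T = T
~Q = ~T = F
(R nand S) nand ~Q = T nand F = T
((R nand S) nand ~Q) -> P = T -> F = F
~P = ~F = T
P nand ~P = F nand T = T
(P nand ~P) -> S = T -> T = T
(((R nand S) nand ~Q) -> P) xor ((P nand ~P) -> S) = F xor T = T
Hence (B) is true.

(C): Formalization: ~((R -> ~P) xor ((Q -> S) <-> Q))

~P = ~F = T
R -> ~P = F -> T = T
Q -> S = T -> T = T
(Q -> S) <-> Q = T <-> T = T
(R -> ~P) xor ((Q -> S) <-> Q) = T xor T = F
~((R -> ~P) xor ((Q -> S) <-> Q)) = ~F = T
Thus (C) is true.

Count: 3.

3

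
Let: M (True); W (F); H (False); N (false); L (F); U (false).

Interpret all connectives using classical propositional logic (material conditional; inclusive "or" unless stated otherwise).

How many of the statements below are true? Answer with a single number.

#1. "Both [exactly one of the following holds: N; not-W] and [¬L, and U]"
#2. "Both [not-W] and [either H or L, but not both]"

0

#1: In symbols: (N xor not W) and (not L and U)

not W = not False = True
N xor not W = False xor True = True
not L = not False = True
not L and U = True and False = False
(N xor not W) and (not L and U) = True and False = False
Thus #1 is false.

#2: In symbols: not W and (H xor L)

not W = not False = True
H xor L = False xor False = False
not W and (H xor L) = True and False = False
So #2 is false.

0 of the 2 statements are true (none).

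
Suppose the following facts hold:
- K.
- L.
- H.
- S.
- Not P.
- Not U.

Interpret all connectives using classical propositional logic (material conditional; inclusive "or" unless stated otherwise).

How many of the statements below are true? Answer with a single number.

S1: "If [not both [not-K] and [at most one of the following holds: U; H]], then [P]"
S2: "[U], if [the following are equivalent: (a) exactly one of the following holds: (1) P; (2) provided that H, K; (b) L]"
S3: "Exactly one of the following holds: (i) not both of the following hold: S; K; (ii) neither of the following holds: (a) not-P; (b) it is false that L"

0

S1: In symbols: (not K nand (U nand H)) -> P

not K = not True = False
U nand H = False nand True = True
not K nand (U nand H) = False nand True = True
(not K nand (U nand H)) -> P = True -> False = False
Thus S1 is false.

S2: Parsed as ((P xor (H -> K)) iff L) -> U

H -> K = True -> True = True
P xor (H -> K) = False xor True = True
(P xor (H -> K)) iff L = True iff True = True
((P xor (H -> K)) iff L) -> U = True -> False = False
Hence S2 is false.

S3: Formalization: (S nand K) xor (not P nor not L)

S nand K = True nand True = False
not P = not False = True
not L = not True = False
not P nor not L = True nor False = False
(S nand K) xor (not P nor not L) = False xor False = False
Hence S3 is false.

True statements: 0 (none).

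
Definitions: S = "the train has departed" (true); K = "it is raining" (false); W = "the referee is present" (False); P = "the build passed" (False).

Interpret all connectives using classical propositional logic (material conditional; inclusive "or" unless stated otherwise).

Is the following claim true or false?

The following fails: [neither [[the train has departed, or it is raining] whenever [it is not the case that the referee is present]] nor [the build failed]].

Parsed as ~((~W -> (S | K)) nor ~P)

~W = ~F = T
S | K = T | F = T
~W -> (S | K) = T -> T = T
~P = ~F = T
(~W -> (S | K)) nor ~P = T nor T = F
~((~W -> (S | K)) nor ~P) = ~F = T

True.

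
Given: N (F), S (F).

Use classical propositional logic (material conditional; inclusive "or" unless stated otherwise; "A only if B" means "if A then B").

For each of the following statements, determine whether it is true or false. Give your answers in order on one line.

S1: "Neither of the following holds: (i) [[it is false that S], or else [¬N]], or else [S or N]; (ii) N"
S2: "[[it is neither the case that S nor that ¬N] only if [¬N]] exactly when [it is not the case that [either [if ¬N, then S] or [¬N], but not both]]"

S1: This is ((¬S ∨ ¬N) ∨ (S ∨ N)) ↓ N.

¬S = ¬F = T
¬N = ¬F = T
¬S ∨ ¬N = T ∨ T = T
S ∨ N = F ∨ F = F
(¬S ∨ ¬N) ∨ (S ∨ N) = T ∨ F = T
((¬S ∨ ¬N) ∨ (S ∨ N)) ↓ N = T ↓ F = F
Thus S1 is false.

S2: This is ((S ↓ ¬N) → ¬N) ↔ ¬((¬N → S) ⊕ ¬N).

¬N = ¬F = T
S ↓ ¬N = F ↓ T = F
¬N = ¬F = T
(S ↓ ¬N) → ¬N = F → T = T
¬N = ¬F = T
¬N → S = T → F = F
¬N = ¬F = T
(¬N → S) ⊕ ¬N = F ⊕ T = T
¬((¬N → S) ⊕ ¬N) = ¬T = F
((S ↓ ¬N) → ¬N) ↔ ¬((¬N → S) ⊕ ¬N) = T ↔ F = F
Thus S2 is false.

S1 False; S2 False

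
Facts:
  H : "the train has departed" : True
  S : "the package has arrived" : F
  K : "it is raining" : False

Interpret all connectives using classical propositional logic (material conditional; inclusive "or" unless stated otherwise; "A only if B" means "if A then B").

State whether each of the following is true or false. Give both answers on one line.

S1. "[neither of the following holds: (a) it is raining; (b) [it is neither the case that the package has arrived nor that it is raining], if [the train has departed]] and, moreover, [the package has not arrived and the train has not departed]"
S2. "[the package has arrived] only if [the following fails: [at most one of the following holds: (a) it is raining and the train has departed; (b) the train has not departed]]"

S1: In symbols: (K nor (H -> (S nor K))) & (~S & ~H)

S nor K = F nor F = T
H -> (S nor K) = T -> T = T
K nor (H -> (S nor K)) = F nor T = F
~S = ~F = T
~H = ~T = F
~S & ~H = T & F = F
(K nor (H -> (S nor K))) & (~S & ~H) = F & F = F
Hence S1 is false.

S2: Formalization: S -> ~((K & H) nand ~H)

K & H = F & T = F
~H = ~T = F
(K & H) nand ~H = F nand F = T
~((K & H) nand ~H) = ~T = F
S -> ~((K & H) nand ~H) = F -> F = T
So S2 is true.

S1 F; S2 T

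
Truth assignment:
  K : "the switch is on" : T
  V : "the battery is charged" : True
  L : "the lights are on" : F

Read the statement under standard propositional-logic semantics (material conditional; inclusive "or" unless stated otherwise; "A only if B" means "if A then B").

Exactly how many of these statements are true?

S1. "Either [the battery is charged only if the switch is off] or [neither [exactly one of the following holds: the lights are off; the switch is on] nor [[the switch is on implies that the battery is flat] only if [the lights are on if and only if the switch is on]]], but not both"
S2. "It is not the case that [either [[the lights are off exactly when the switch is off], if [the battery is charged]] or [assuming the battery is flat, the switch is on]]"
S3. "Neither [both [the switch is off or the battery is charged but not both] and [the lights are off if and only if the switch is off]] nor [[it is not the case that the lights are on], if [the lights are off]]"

S1: Parsed as (V → ¬K) ⊕ ((¬L ⊕ K) ↓ ((K → ¬V) → (L ↔ K)))

¬K = ¬T = F
V → ¬K = T → F = F
¬L = ¬F = T
¬L ⊕ K = T ⊕ T = F
¬V = ¬T = F
K → ¬V = T → F = F
L ↔ K = F ↔ T = F
(K → ¬V) → (L ↔ K) = F → F = T
(¬L ⊕ K) ↓ ((K → ¬V) → (L ↔ K)) = F ↓ T = F
(V → ¬K) ⊕ ((¬L ⊕ K) ↓ ((K → ¬V) → (L ↔ K))) = F ⊕ F = F
Hence S1 is false.

S2: In symbols: ¬((V → (¬L ↔ ¬K)) ∨ (¬V → K))

¬L = ¬F = T
¬K = ¬T = F
¬L ↔ ¬K = T ↔ F = F
V → (¬L ↔ ¬K) = T → F = F
¬V = ¬T = F
¬V → K = F → T = T
(V → (¬L ↔ ¬K)) ∨ (¬V → K) = F ∨ T = T
¬((V → (¬L ↔ ¬K)) ∨ (¬V → K)) = ¬T = F
So S2 is false.

S3: This is ((¬K ⊕ V) ∧ (¬L ↔ ¬K)) ↓ (¬L → ¬L).

¬K = ¬T = F
¬K ⊕ V = F ⊕ T = T
¬L = ¬F = T
¬K = ¬T = F
¬L ↔ ¬K = T ↔ F = F
(¬K ⊕ V) ∧ (¬L ↔ ¬K) = T ∧ F = F
¬L = ¬F = T
¬L = ¬F = T
¬L → ¬L = T → T = T
((¬K ⊕ V) ∧ (¬L ↔ ¬K)) ↓ (¬L → ¬L) = F ↓ T = F
Hence S3 is false.

Count: 0.

0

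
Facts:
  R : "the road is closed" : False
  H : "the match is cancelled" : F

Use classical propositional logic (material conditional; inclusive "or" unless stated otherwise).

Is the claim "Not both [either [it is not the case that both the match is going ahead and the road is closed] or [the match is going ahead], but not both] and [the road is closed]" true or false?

Parsed as ((¬H ↑ R) ⊕ ¬H) ↑ R

¬H = ¬F = T
¬H ↑ R = T ↑ F = T
¬H = ¬F = T
(¬H ↑ R) ⊕ ¬H = T ⊕ T = F
((¬H ↑ R) ⊕ ¬H) ↑ R = F ↑ F = T

true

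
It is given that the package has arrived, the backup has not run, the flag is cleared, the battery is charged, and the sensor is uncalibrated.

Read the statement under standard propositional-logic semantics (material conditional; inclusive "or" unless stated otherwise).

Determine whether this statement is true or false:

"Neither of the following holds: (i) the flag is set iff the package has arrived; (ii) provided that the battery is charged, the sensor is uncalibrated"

The statement is false.

Let R = "the flag is set" (False), P = "the package has arrived" (True), S = "the battery is charged" (True), U = "the sensor is calibrated" (False).
Formalization: (R iff P) nor (S -> not U)

R iff P = False iff True = False
not U = not False = True
S -> not U = True -> True = True
(R iff P) nor (S -> not U) = False nor True = False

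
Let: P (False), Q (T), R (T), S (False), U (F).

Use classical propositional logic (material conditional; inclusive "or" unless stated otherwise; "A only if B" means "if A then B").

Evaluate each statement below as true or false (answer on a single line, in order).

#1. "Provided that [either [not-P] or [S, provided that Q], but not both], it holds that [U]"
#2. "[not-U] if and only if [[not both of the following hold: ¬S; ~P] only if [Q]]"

#1 F; #2 T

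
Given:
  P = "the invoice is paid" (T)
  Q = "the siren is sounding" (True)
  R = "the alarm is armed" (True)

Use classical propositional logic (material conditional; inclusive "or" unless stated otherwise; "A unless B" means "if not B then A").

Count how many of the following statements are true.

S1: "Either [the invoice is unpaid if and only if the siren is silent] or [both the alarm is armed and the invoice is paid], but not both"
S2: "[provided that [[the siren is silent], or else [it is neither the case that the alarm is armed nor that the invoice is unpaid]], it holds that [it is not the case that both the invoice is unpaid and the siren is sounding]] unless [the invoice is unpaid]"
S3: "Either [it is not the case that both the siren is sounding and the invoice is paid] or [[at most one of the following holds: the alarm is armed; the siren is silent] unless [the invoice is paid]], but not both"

2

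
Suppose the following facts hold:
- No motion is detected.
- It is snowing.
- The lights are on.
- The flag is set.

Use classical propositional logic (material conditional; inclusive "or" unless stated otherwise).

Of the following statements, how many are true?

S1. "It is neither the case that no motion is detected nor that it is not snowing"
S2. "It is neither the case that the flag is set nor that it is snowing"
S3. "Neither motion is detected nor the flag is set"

0

Let V = "motion is detected" (False), W = "it is snowing" (True), Q = "the flag is set" (True).

S1: In symbols: not V nor not W

not V = not False = True
not W = not True = False
not V nor not W = True nor False = False
So S1 is false.

S2: This is Q nor W.

Q nor W = True nor True = False
So S2 is false.

S3: Parsed as V nor Q

V nor Q = False nor True = False
Hence S3 is false.

Count: 0.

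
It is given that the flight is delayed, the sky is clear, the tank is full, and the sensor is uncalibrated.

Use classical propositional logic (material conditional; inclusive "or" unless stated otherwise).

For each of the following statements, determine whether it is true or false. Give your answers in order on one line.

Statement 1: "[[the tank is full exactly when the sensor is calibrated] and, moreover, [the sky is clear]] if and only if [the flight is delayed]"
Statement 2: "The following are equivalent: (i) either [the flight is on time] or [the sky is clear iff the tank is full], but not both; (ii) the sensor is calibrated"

Statement 1 false / Statement 2 false

Let K = "the tank is full" (T), H = "the sensor is calibrated" (F), L = "the sky is overcast" (F), S = "the flight is delayed" (T).

Statement 1: In symbols: ((K <-> H) & ~L) <-> S

K <-> H = T <-> F = F
~L = ~F = T
(K <-> H) & ~L = F & T = F
((K <-> H) & ~L) <-> S = F <-> T = F
Thus Statement 1 is false.

Statement 2: Formalization: (~S xor (~L <-> K)) <-> H

~S = ~T = F
~L = ~F = T
~L <-> K = T <-> T = T
~S xor (~L <-> K) = F xor T = T
(~S xor (~L <-> K)) <-> H = T <-> F = F
Thus Statement 2 is false.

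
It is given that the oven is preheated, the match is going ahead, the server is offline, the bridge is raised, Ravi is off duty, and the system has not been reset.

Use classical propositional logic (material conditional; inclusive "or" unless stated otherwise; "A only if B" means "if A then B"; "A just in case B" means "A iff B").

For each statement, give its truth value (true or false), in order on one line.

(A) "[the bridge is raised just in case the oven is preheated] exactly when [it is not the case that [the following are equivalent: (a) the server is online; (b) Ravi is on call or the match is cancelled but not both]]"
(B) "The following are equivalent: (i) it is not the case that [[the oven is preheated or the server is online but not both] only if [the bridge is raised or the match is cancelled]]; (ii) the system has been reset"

(A) False; (B) True

Let S = "the bridge is raised" (T), P = "the oven is preheated" (T), R = "the server is online" (F), U = "Ravi is on call" (F), Q = "the match is cancelled" (F), V = "the system has been reset" (F).

(A): This is (S <-> P) <-> ~(R <-> (U xor Q)).

S <-> P = T <-> T = T
U xor Q = F xor F = F
R <-> (U xor Q) = F <-> F = T
~(R <-> (U xor Q)) = ~T = F
(S <-> P) <-> ~(R <-> (U xor Q)) = T <-> F = F
Hence (A) is false.

(B): Formalization: ~((P xor R) -> (S | Q)) <-> V

P xor R = T xor F = T
S | Q = T | F = T
(P xor R) -> (S | Q) = T -> T = T
~((P xor R) -> (S | Q)) = ~T = F
~((P xor R) -> (S | Q)) <-> V = F <-> F = T
Hence (B) is true.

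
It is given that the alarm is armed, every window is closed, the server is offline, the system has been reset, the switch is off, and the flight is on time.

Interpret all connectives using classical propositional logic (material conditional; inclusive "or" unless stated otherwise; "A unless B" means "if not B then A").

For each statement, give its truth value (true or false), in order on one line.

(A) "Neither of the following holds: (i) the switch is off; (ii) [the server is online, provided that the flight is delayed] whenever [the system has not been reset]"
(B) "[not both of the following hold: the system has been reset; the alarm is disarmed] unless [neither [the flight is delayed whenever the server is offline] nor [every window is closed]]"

(A) F; (B) T

Let U = "the switch is on" (F), S = "the system has been reset" (T), V = "the flight is delayed" (F), R = "the server is online" (F), P = "the alarm is armed" (T), Q = "a window is open" (F).

(A): Parsed as ~U nor (~S -> (V -> R))

~U = ~F = T
~S = ~T = F
V -> R = F -> F = T
~S -> (V -> R) = F -> T = T
~U nor (~S -> (V -> R)) = T nor T = F
Hence (A) is false.

(B): Formalization: (S nand ~P) | ((~R -> V) nor ~Q)

~P = ~T = F
S nand ~P = T nand F = T
~R = ~F = T
~R -> V = T -> F = F
~Q = ~F = T
(~R -> V) nor ~Q = F nor T = F
(S nand ~P) | ((~R -> V) nor ~Q) = T | F = T
Thus (B) is true.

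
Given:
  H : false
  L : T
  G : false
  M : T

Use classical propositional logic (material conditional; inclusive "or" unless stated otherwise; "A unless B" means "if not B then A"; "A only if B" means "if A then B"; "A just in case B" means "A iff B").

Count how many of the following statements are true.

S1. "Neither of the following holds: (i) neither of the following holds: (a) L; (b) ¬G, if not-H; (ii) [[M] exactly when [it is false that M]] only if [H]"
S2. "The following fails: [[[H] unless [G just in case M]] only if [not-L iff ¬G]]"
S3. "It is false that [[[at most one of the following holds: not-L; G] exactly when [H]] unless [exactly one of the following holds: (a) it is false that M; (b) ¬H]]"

0

S1: This is (L nor (not H -> not G)) nor ((M iff not M) -> H).

not H = not False = True
not G = not False = True
not H -> not G = True -> True = True
L nor (not H -> not G) = True nor True = False
not M = not True = False
M iff not M = True iff False = False
(M iff not M) -> H = False -> False = True
(L nor (not H -> not G)) nor ((M iff not M) -> H) = False nor True = False
So S1 is false.

S2: This is not ((H or (G iff M)) -> (not L iff not G)).

G iff M = False iff True = False
H or (G iff M) = False or False = False
not L = not True = False
not G = not False = True
not L iff not G = False iff True = False
(H or (G iff M)) -> (not L iff not G) = False -> False = True
not ((H or (G iff M)) -> (not L iff not G)) = not True = False
So S2 is false.

S3: This is not (((not L nand G) iff H) or (not M xor not H)).

not L = not True = False
not L nand G = False nand False = True
(not L nand G) iff H = True iff False = False
not M = not True = False
not H = not False = True
not M xor not H = False xor True = True
((not L nand G) iff H) or (not M xor not H) = False or True = True
not (((not L nand G) iff H) or (not M xor not H)) = not True = False
Hence S3 is false.

0 of the 3 statements are true (none).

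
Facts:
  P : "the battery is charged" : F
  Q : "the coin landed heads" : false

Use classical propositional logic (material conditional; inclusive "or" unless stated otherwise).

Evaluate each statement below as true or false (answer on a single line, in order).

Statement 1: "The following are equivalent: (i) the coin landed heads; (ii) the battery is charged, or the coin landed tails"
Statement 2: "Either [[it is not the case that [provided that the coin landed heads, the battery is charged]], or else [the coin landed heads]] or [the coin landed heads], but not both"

Statement 1: Parsed as Q iff (P or not Q)

not Q = not False = True
P or not Q = False or True = True
Q iff (P or not Q) = False iff True = False
So Statement 1 is false.

Statement 2: Parsed as (not (Q -> P) or Q) xor Q

Q -> P = False -> False = True
not (Q -> P) = not True = False
not (Q -> P) or Q = False or False = False
(not (Q -> P) or Q) xor Q = False xor False = False
Thus Statement 2 is false.

Statement 1 False / Statement 2 False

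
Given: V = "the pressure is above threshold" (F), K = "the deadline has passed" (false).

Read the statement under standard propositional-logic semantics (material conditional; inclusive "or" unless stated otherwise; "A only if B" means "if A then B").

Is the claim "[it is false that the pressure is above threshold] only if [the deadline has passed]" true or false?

False

This is not V -> K.

not V = not False = True
not V -> K = True -> False = False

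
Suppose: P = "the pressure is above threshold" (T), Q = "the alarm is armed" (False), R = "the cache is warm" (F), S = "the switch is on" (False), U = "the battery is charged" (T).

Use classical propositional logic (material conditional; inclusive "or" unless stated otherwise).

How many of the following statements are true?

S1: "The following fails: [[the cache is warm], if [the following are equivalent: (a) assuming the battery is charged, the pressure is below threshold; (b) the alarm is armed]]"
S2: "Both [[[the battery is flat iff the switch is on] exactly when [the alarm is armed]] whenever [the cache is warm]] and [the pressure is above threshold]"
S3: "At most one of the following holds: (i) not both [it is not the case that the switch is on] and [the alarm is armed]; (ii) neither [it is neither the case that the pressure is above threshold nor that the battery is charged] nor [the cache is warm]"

2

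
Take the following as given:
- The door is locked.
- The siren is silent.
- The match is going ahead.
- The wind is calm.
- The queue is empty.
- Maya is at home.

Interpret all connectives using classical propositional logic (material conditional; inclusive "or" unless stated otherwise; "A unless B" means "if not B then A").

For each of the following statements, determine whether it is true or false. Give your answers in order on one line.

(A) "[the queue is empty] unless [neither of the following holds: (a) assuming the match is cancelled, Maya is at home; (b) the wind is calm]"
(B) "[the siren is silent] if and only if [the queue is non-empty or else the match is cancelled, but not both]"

(A) T; (B) F

Let L = "the queue is empty" (True), G = "the match is cancelled" (False), Q = "Maya is at home" (True), U = "the wind is strong" (False), M = "the siren is sounding" (False).

(A): In symbols: L or ((G -> Q) nor not U)

G -> Q = False -> True = True
not U = not False = True
(G -> Q) nor not U = True nor True = False
L or ((G -> Q) nor not U) = True or False = True
Thus (A) is true.

(B): Parsed as not M iff (not L xor G)

not M = not False = True
not L = not True = False
not L xor G = False xor False = False
not M iff (not L xor G) = True iff False = False
Thus (B) is false.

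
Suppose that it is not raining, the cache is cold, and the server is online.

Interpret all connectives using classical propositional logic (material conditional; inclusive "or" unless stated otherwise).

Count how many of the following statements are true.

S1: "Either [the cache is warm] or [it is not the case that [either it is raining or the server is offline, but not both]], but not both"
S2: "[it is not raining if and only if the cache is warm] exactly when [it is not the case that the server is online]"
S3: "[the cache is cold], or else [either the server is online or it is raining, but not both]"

Let Q = "the cache is warm" (False), P = "it is raining" (False), R = "the server is online" (True).

S1: Parsed as Q xor not (P xor not R)

not R = not True = False
P xor not R = False xor False = False
not (P xor not R) = not False = True
Q xor not (P xor not R) = False xor True = True
So S1 is true.

S2: In symbols: (not P iff Q) iff not R

not P = not False = True
not P iff Q = True iff False = False
not R = not True = False
(not P iff Q) iff not R = False iff False = True
So S2 is true.

S3: This is not Q or (R xor P).

not Q = not False = True
R xor P = True xor False = True
not Q or (R xor P) = True or True = True
Hence S3 is true.

True statements: 3 (S1, S2, S3).

3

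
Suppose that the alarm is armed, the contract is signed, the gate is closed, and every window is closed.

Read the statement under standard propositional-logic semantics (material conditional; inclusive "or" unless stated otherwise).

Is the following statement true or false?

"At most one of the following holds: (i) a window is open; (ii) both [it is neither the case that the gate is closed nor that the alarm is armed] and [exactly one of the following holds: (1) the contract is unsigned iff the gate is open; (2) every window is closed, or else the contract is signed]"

True

Let W = "a window is open" (F), K = "the gate is open" (F), P = "the alarm is armed" (T), D = "the contract is signed" (T).
Parsed as W ↑ ((¬K ↓ P) ∧ ((¬D ↔ K) ⊕ (¬W ∨ D)))

¬K = ¬F = T
¬K ↓ P = T ↓ T = F
¬D = ¬T = F
¬D ↔ K = F ↔ F = T
¬W = ¬F = T
¬W ∨ D = T ∨ T = T
(¬D ↔ K) ⊕ (¬W ∨ D) = T ⊕ T = F
(¬K ↓ P) ∧ ((¬D ↔ K) ⊕ (¬W ∨ D)) = F ∧ F = F
W ↑ ((¬K ↓ P) ∧ ((¬D ↔ K) ⊕ (¬W ∨ D))) = F ↑ F = T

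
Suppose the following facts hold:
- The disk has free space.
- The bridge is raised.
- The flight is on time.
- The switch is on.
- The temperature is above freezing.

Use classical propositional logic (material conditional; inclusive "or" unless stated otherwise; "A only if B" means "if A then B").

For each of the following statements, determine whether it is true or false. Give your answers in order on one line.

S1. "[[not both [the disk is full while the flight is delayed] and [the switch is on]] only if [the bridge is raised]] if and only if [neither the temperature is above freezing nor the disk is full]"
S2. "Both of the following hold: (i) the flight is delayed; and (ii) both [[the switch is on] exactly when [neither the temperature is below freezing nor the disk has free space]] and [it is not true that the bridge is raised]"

S1 false, S2 false

Let P = "the disk is full" (False), R = "the flight is delayed" (False), S = "the switch is on" (True), Q = "the bridge is raised" (True), U = "the temperature is below freezing" (False).

S1: Formalization: (((P and R) nand S) -> Q) iff (not U nor P)

P and R = False and False = False
(P and R) nand S = False nand True = True
((P and R) nand S) -> Q = True -> True = True
not U = not False = True
not U nor P = True nor False = False
(((P and R) nand S) -> Q) iff (not U nor P) = True iff False = False
Thus S1 is false.

S2: This is R and ((S iff (U nor not P)) and not Q).

not P = not False = True
U nor not P = False nor True = False
S iff (U nor not P) = True iff False = False
not Q = not True = False
(S iff (U nor not P)) and not Q = False and False = False
R and ((S iff (U nor not P)) and not Q) = False and False = False
Thus S2 is false.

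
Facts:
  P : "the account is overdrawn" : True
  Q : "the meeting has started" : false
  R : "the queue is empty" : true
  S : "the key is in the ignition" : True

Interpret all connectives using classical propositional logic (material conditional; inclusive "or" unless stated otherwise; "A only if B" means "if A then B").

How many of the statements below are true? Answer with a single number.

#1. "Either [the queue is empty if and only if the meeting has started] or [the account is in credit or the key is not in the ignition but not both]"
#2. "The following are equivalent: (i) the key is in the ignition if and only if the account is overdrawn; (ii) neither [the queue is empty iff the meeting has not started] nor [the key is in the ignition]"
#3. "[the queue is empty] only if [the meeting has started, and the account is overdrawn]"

0

#1: This is (R <-> Q) | (~P xor ~S).

R <-> Q = T <-> F = F
~P = ~T = F
~S = ~T = F
~P xor ~S = F xor F = F
(R <-> Q) | (~P xor ~S) = F | F = F
So #1 is false.

#2: Parsed as (S <-> P) <-> ((R <-> ~Q) nor S)

S <-> P = T <-> T = T
~Q = ~F = T
R <-> ~Q = T <-> T = T
(R <-> ~Q) nor S = T nor T = F
(S <-> P) <-> ((R <-> ~Q) nor S) = T <-> F = F
Thus #2 is false.

#3: Parsed as R -> (Q & P)

Q & P = F & T = F
R -> (Q & P) = T -> F = F
Thus #3 is false.

True statements: 0 (none).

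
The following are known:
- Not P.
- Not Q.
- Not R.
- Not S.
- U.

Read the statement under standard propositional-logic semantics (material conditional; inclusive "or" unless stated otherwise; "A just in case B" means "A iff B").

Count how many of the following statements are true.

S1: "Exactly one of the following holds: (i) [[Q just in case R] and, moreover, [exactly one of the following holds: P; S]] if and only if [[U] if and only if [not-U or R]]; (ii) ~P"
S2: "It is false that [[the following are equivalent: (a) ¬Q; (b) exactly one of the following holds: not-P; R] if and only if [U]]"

S1: Formalization: (((Q iff R) and (P xor S)) iff (U iff (not U or R))) xor not P

Q iff R = False iff False = True
P xor S = False xor False = False
(Q iff R) and (P xor S) = True and False = False
not U = not True = False
not U or R = False or False = False
U iff (not U or R) = True iff False = False
((Q iff R) and (P xor S)) iff (U iff (not U or R)) = False iff False = True
not P = not False = True
(((Q iff R) and (P xor S)) iff (U iff (not U or R))) xor not P = True xor True = False
Thus S1 is false.

S2: In symbols: not ((not Q iff (not P xor R)) iff U)

not Q = not False = True
not P = not False = True
not P xor R = True xor False = True
not Q iff (not P xor R) = True iff True = True
(not Q iff (not P xor R)) iff U = True iff True = True
not ((not Q iff (not P xor R)) iff U) = not True = False
Thus S2 is false.

True statements: 0 (none).

0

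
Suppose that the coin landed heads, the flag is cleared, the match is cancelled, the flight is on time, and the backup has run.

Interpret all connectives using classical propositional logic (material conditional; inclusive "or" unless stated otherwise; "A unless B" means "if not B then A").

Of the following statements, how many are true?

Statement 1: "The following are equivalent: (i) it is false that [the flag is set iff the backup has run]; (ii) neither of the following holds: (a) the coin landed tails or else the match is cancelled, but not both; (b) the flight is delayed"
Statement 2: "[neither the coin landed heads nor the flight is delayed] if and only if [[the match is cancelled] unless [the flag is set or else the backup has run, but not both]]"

0

Let U = "the flag is set" (False), G = "the backup has run" (True), K = "the coin landed heads" (True), Q = "the match is cancelled" (True), H = "the flight is delayed" (False).

Statement 1: In symbols: not (U iff G) iff ((not K xor Q) nor H)

U iff G = False iff True = False
not (U iff G) = not False = True
not K = not True = False
not K xor Q = False xor True = True
(not K xor Q) nor H = True nor False = False
not (U iff G) iff ((not K xor Q) nor H) = True iff False = False
So Statement 1 is false.

Statement 2: In symbols: (K nor H) iff (Q or (U xor G))

K nor H = True nor False = False
U xor G = False xor True = True
Q or (U xor G) = True or True = True
(K nor H) iff (Q or (U xor G)) = False iff True = False
Thus Statement 2 is false.

0 of the 2 statements are true (none).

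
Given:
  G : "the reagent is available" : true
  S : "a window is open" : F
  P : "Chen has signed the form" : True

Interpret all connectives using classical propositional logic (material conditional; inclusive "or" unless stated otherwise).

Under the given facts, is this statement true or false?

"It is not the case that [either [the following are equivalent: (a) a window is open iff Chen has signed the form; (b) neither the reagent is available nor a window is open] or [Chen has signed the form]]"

Formalization: ¬(((S ↔ P) ↔ (G ↓ S)) ∨ P)

S ↔ P = F ↔ T = F
G ↓ S = T ↓ F = F
(S ↔ P) ↔ (G ↓ S) = F ↔ F = T
((S ↔ P) ↔ (G ↓ S)) ∨ P = T ∨ T = T
¬(((S ↔ P) ↔ (G ↓ S)) ∨ P) = ¬T = F

false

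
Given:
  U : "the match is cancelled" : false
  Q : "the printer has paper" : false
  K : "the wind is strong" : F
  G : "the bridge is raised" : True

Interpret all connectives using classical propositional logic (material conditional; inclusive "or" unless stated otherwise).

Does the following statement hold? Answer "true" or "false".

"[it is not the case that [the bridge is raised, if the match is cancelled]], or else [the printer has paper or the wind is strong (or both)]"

false

Values: U=F, G=T, Q=F, K=F.
This is ¬(U → G) ∨ (Q ∨ K).

U → G = F → T = T
¬(U → G) = ¬T = F
Q ∨ K = F ∨ F = F
¬(U → G) ∨ (Q ∨ K) = F ∨ F = F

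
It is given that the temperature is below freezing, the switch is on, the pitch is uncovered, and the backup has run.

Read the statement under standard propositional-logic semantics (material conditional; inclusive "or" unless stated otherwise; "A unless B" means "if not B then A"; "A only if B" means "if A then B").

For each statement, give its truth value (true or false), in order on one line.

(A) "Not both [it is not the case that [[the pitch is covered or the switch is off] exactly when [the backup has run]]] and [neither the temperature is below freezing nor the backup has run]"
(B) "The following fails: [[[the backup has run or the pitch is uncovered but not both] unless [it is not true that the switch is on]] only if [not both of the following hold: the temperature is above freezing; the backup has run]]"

Let R = "the pitch is covered" (F), Q = "the switch is on" (T), S = "the backup has run" (T), P = "the temperature is below freezing" (T).

(A): This is ¬((R ∨ ¬Q) ↔ S) ↑ (P ↓ S).

¬Q = ¬T = F
R ∨ ¬Q = F ∨ F = F
(R ∨ ¬Q) ↔ S = F ↔ T = F
¬((R ∨ ¬Q) ↔ S) = ¬F = T
P ↓ S = T ↓ T = F
¬((R ∨ ¬Q) ↔ S) ↑ (P ↓ S) = T ↑ F = T
Thus (A) is true.

(B): Parsed as ¬(((S ⊕ ¬R) ∨ ¬Q) → (¬P ↑ S))

¬R = ¬F = T
S ⊕ ¬R = T ⊕ T = F
¬Q = ¬T = F
(S ⊕ ¬R) ∨ ¬Q = F ∨ F = F
¬P = ¬T = F
¬P ↑ S = F ↑ T = T
((S ⊕ ¬R) ∨ ¬Q) → (¬P ↑ S) = F → T = T
¬(((S ⊕ ¬R) ∨ ¬Q) → (¬P ↑ S)) = ¬T = F
Hence (B) is false.

(A) true, (B) false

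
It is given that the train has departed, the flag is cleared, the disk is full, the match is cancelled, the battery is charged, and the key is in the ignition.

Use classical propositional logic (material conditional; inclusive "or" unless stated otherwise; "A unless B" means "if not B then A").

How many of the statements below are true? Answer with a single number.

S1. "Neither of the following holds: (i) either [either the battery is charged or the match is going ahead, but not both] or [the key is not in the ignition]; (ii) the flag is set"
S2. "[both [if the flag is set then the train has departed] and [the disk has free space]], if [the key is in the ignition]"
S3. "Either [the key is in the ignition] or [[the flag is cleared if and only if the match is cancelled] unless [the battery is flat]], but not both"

0

Let U = "the battery is charged" (True), S = "the match is cancelled" (True), V = "the key is in the ignition" (True), Q = "the flag is set" (False), P = "the train has departed" (True), R = "the disk is full" (True).

S1: Parsed as ((U xor not S) or not V) nor Q

not S = not True = False
U xor not S = True xor False = True
not V = not True = False
(U xor not S) or not V = True or False = True
((U xor not S) or not V) nor Q = True nor False = False
Thus S1 is false.

S2: In symbols: V -> ((Q -> P) and not R)

Q -> P = False -> True = True
not R = not True = False
(Q -> P) and not R = True and False = False
V -> ((Q -> P) and not R) = True -> False = False
Hence S2 is false.

S3: Parsed as V xor ((not Q iff S) or not U)

not Q = not False = True
not Q iff S = True iff True = True
not U = not True = False
(not Q iff S) or not U = True or False = True
V xor ((not Q iff S) or not U) = True xor True = False
Hence S3 is false.

0 of the 3 statements are true (none).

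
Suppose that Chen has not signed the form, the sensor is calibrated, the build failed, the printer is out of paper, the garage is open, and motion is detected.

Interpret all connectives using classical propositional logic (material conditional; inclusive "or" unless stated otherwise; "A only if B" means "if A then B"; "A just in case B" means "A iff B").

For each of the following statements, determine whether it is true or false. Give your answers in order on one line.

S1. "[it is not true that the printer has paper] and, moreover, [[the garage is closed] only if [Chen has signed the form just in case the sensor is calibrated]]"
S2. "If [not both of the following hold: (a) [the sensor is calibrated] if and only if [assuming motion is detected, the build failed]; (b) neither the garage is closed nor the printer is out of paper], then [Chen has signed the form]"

Let S = "the printer has paper" (F), U = "the garage is closed" (F), P = "Chen has signed the form" (F), Q = "the sensor is calibrated" (T), V = "motion is detected" (T), R = "the build passed" (F).

S1: This is ~S & (U -> (P <-> Q)).

~S = ~F = T
P <-> Q = F <-> T = F
U -> (P <-> Q) = F -> F = T
~S & (U -> (P <-> Q)) = T & T = T
Thus S1 is true.

S2: Formalization: ((Q <-> (V -> ~R)) nand (U nor ~S)) -> P

~R = ~F = T
V -> ~R = T -> T = T
Q <-> (V -> ~R) = T <-> T = T
~S = ~F = T
U nor ~S = F nor T = F
(Q <-> (V -> ~R)) nand (U nor ~S) = T nand F = T
((Q <-> (V -> ~R)) nand (U nor ~S)) -> P = T -> F = F
Thus S2 is false.

S1 true / S2 false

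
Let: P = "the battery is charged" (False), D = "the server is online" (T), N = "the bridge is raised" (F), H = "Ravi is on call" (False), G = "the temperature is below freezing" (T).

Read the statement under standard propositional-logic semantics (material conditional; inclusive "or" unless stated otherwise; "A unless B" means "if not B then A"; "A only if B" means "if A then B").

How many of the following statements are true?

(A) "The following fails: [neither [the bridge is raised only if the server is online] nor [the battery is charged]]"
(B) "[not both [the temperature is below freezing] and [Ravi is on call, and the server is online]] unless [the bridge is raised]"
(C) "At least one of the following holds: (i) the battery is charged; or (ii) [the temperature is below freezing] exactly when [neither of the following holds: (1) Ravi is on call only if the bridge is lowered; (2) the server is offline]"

2

(A): Formalization: ~((N -> D) nor P)

N -> D = F -> T = T
(N -> D) nor P = T nor F = F
~((N -> D) nor P) = ~F = T
Hence (A) is true.

(B): This is (G nand (H & D)) | N.

H & D = F & T = F
G nand (H & D) = T nand F = T
(G nand (H & D)) | N = T | F = T
Thus (B) is true.

(C): Parsed as P | (G <-> ((H -> ~N) nor ~D))

~N = ~F = T
H -> ~N = F -> T = T
~D = ~T = F
(H -> ~N) nor ~D = T nor F = F
G <-> ((H -> ~N) nor ~D) = T <-> F = F
P | (G <-> ((H -> ~N) nor ~D)) = F | F = F
Hence (C) is false.

Count: 2.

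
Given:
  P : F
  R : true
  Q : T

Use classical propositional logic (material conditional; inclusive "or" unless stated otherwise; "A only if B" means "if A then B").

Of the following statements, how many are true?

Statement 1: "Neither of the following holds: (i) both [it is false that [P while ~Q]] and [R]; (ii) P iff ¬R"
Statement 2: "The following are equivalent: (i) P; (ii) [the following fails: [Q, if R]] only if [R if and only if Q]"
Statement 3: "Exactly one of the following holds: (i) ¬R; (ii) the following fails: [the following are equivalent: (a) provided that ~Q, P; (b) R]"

0

Statement 1: This is (~(P & ~Q) & R) nor (P <-> ~R).

~Q = ~T = F
P & ~Q = F & F = F
~(P & ~Q) = ~F = T
~(P & ~Q) & R = T & T = T
~R = ~T = F
P <-> ~R = F <-> F = T
(~(P & ~Q) & R) nor (P <-> ~R) = T nor T = F
So Statement 1 is false.

Statement 2: This is P <-> (~(R -> Q) -> (R <-> Q)).

R -> Q = T -> T = T
~(R -> Q) = ~T = F
R <-> Q = T <-> T = T
~(R -> Q) -> (R <-> Q) = F -> T = T
P <-> (~(R -> Q) -> (R <-> Q)) = F <-> T = F
Thus Statement 2 is false.

Statement 3: This is ~R xor ~((~Q -> P) <-> R).

~R = ~T = F
~Q = ~T = F
~Q -> P = F -> F = T
(~Q -> P) <-> R = T <-> T = T
~((~Q -> P) <-> R) = ~T = F
~R xor ~((~Q -> P) <-> R) = F xor F = F
Thus Statement 3 is false.

Count: 0.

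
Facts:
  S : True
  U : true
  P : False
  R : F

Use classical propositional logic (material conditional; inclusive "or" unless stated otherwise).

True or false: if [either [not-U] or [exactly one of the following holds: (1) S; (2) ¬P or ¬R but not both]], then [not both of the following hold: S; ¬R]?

Values: U=T, S=T, P=F, R=F.
Parsed as (¬U ∨ (S ⊕ (¬P ⊕ ¬R))) → (S ↑ ¬R)

¬U = ¬T = F
¬P = ¬F = T
¬R = ¬F = T
¬P ⊕ ¬R = T ⊕ T = F
S ⊕ (¬P ⊕ ¬R) = T ⊕ F = T
¬U ∨ (S ⊕ (¬P ⊕ ¬R)) = F ∨ T = T
¬R = ¬F = T
S ↑ ¬R = T ↑ T = F
(¬U ∨ (S ⊕ (¬P ⊕ ¬R))) → (S ↑ ¬R) = T → F = F

The statement is false.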